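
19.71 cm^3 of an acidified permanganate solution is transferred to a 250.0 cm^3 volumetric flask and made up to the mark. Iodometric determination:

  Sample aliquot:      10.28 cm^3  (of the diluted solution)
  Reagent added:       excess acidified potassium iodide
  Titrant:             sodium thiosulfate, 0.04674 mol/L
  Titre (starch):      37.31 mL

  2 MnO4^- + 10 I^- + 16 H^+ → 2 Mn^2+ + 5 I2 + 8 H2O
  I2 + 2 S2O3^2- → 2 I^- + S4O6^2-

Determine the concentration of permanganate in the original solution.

0.4303 mol/L

n(S2O3^2-) = 0.03731 × 0.04674 = 1.744 × 10^-3 mol
n(I2) = n(S2O3^2-)/2 = 8.719 × 10^-4 mol
From the 2:5 ratio, n(MnO4^-) in the aliquot = 2/5 × 8.719 × 10^-4 = 3.488 × 10^-4 mol
[MnO4^-]_dilute = 3.488 × 10^-4 / 0.01028 = 0.03393 mol/L
[MnO4^-]_original = 0.03393 × 250.0/19.71 = 0.4303 mol/L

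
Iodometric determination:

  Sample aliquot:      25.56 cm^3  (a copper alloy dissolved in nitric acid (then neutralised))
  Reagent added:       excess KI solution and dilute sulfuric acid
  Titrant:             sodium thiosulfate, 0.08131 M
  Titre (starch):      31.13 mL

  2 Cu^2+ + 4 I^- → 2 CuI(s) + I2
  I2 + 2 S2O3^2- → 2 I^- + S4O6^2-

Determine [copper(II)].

n(S2O3^2-) = 0.03113 × 0.08131 = 2.531 × 10^-3 mol
n(I2) = n(S2O3^2-)/2 = 1.266 × 10^-3 mol
From the 2:1 ratio, n(Cu2+) in the aliquot = 2/1 × 1.266 × 10^-3 = 2.531 × 10^-3 mol
[Cu2+] = 2.531 × 10^-3 / 0.02556 = 0.09903 mol/L

0.09903 M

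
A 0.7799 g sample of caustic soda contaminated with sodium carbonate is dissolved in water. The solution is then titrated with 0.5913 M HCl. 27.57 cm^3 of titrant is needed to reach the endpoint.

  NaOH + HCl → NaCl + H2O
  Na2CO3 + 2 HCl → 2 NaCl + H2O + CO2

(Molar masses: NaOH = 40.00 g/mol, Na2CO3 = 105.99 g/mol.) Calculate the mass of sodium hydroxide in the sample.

0.2587 g

n(HCl) = 0.02757 × 0.5913 = 0.01630 mol
Let x = n(NaOH), y = n(Na2CO3).
Titrant: 1x + 2y = 0.01630;  mass: 40.00x + 105.99y = 0.7799
Solving, x = 6.466 × 10^-3 mol, y = 4.918 × 10^-3 mol
mass of NaOH = 6.466 × 10^-3 × 40.00 = 0.2587 g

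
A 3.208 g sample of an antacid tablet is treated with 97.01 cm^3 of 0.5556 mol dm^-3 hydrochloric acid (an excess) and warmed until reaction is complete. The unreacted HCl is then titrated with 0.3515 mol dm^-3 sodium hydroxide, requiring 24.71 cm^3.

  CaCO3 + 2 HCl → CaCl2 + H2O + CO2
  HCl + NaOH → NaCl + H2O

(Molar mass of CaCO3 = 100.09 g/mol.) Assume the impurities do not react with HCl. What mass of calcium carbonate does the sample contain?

2.263 g

n(HCl) added = 0.09701 × 0.5556 = 0.05390 mol
n(NaOH) used in back-titration = 0.02471 × 0.3515 = 8.686 × 10^-3 mol
n(HCl) left over = 8.686 × 10^-3 mol (1:1 ratio)
n(HCl) consumed by analyte = 0.05390 − 8.686 × 10^-3 = 0.04521 mol
From the 1:2 ratio, n(CaCO3) = 1/2 × 0.04521 = 0.02261 mol
mass of CaCO3 = 0.02261 × 100.09 = 2.263 g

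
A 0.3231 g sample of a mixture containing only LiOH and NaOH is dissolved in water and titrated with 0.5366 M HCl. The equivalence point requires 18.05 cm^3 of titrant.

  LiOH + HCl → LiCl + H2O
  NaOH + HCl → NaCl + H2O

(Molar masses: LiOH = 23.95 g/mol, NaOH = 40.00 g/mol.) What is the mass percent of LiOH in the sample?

n(HCl) = 0.01805 × 0.5366 = 9.686 × 10^-3 mol
Let x = n(LiOH), y = n(NaOH).
Titrant: 1x + 1y = 9.686 × 10^-3;  mass: 23.95x + 40.00y = 0.3231
Solving, x = 4.008 × 10^-3 mol, y = 5.678 × 10^-3 mol
mass of LiOH = 4.008 × 10^-3 × 23.95 = 0.09599 g
% LiOH = 0.09599 / 0.3231 × 100 = 29.71 %

29.71 %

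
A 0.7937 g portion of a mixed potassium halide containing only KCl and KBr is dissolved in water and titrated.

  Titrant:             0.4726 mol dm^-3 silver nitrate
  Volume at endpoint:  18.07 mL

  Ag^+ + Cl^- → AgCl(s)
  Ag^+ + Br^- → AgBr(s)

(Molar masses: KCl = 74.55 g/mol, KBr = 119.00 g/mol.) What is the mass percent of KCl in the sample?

47.03 %

n(AgNO3) = 0.01807 × 0.4726 = 8.540 × 10^-3 mol
Let x = n(KCl), y = n(KBr).
Titrant: 1x + 1y = 8.540 × 10^-3;  mass: 74.55x + 119.00y = 0.7937
Solving, x = 5.007 × 10^-3 mol, y = 3.533 × 10^-3 mol
mass of KCl = 5.007 × 10^-3 × 74.55 = 0.3732 g
% KCl = 0.3732 / 0.7937 × 100 = 47.03 %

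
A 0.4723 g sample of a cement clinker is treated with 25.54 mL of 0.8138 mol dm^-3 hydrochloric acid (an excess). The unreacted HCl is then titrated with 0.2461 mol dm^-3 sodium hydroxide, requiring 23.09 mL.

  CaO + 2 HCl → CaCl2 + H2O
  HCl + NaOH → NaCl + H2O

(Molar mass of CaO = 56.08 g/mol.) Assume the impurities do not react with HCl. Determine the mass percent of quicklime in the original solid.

n(HCl) added = 0.02554 × 0.8138 = 0.02078 mol
n(NaOH) used in back-titration = 0.02309 × 0.2461 = 5.682 × 10^-3 mol
n(HCl) left over = 5.682 × 10^-3 mol (1:1 ratio)
n(HCl) consumed by analyte = 0.02078 − 5.682 × 10^-3 = 0.01510 mol
From the 1:2 ratio, n(CaO) = 1/2 × 0.01510 = 7.551 × 10^-3 mol
mass of CaO = 7.551 × 10^-3 × 56.08 = 0.4235 g
% CaO = 0.4235 / 0.4723 × 100 = 89.66 %

89.66 %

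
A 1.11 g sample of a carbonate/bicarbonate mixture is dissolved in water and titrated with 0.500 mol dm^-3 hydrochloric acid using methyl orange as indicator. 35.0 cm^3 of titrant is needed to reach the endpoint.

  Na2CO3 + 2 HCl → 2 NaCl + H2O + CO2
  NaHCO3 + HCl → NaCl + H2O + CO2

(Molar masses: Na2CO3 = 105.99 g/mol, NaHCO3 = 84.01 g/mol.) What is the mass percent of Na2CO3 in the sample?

55.4 %

n(HCl) = 0.0350 × 0.500 = 0.0175 mol
Let x = n(Na2CO3), y = n(NaHCO3).
Titrant: 2x + 1y = 0.0175;  mass: 105.99x + 84.01y = 1.11
Solving, x = 5.81 × 10^-3 mol, y = 5.89 × 10^-3 mol
mass of Na2CO3 = 5.81 × 10^-3 × 105.99 = 0.615 g
% Na2CO3 = 0.615 / 1.11 × 100 = 55.4 %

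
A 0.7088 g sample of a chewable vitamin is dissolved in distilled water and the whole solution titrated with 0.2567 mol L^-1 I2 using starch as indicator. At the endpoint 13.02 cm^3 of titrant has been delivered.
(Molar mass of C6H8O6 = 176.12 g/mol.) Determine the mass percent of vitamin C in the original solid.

83.05 %

C6H8O6 + I2 → C6H6O6 + 2 HI
n(I2) = 0.01302 L × 0.2567 mol/L = 3.342 × 10^-3 mol
n(C6H8O6) = 3.342 × 10^-3 mol (1:1 ratio)
mass of C6H8O6 = 3.342 × 10^-3 × 176.12 g/mol = 0.5886 g
% C6H8O6 = 0.5886 / 0.7088 × 100 = 83.05 %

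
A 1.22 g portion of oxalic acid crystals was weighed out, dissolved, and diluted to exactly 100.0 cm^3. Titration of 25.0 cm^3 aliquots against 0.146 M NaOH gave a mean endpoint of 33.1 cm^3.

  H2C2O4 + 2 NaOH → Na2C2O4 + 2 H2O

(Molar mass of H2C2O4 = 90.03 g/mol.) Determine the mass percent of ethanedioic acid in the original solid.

71.3 %

n(NaOH) per titration = 0.0331 × 0.146 = 4.83 × 10^-3 mol
From the 1:2 ratio, n(H2C2O4) in each aliquot = 1/2 × 4.83 × 10^-3 = 2.42 × 10^-3 mol
n(H2C2O4) in the whole flask = 2.42 × 10^-3 × 100.0/25.0 = 9.67 × 10^-3 mol
mass of H2C2O4 = 9.67 × 10^-3 × 90.03 = 0.870 g
% H2C2O4 = 0.870 / 1.22 × 100 = 71.3 %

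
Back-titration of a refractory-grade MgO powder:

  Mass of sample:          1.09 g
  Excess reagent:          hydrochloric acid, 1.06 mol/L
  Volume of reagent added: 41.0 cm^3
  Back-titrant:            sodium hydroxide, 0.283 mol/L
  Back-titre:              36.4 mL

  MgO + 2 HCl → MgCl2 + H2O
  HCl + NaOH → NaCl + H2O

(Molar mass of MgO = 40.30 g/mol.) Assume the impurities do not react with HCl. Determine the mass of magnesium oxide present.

0.668 g

n(HCl) added = 0.0410 × 1.06 = 0.0435 mol
n(NaOH) used in back-titration = 0.0364 × 0.283 = 0.0103 mol
n(HCl) left over = 0.0103 mol (1:1 ratio)
n(HCl) consumed by analyte = 0.0435 − 0.0103 = 0.0332 mol
From the 1:2 ratio, n(MgO) = 1/2 × 0.0332 = 0.0166 mol
mass of MgO = 0.0166 × 40.30 = 0.668 g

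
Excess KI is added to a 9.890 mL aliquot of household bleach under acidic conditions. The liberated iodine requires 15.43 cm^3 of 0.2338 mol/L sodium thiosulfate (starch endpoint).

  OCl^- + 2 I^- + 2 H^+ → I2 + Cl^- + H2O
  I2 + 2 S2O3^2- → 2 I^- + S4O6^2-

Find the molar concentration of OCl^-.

n(S2O3^2-) = 0.01543 × 0.2338 = 3.608 × 10^-3 mol
n(I2) = n(S2O3^2-)/2 = 1.804 × 10^-3 mol
n(OCl^-) in the aliquot = 1.804 × 10^-3 mol (1:1 ratio)
[OCl^-] = 1.804 × 10^-3 / 0.009890 = 0.1824 mol/L

0.1824 mol/L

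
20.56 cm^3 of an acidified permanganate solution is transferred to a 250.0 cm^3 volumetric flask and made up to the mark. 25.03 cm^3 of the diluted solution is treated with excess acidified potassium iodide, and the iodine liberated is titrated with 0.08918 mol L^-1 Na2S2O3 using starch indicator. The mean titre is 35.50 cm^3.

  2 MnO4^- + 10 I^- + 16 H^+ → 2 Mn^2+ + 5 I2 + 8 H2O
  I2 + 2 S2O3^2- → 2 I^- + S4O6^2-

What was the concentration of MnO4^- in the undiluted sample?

0.3076 mol/L

n(S2O3^2-) = 0.03550 × 0.08918 = 3.166 × 10^-3 mol
n(I2) = n(S2O3^2-)/2 = 1.583 × 10^-3 mol
From the 2:5 ratio, n(MnO4^-) in the aliquot = 2/5 × 1.583 × 10^-3 = 6.332 × 10^-4 mol
[MnO4^-]_dilute = 6.332 × 10^-4 / 0.02503 = 0.02530 mol/L
[MnO4^-]_original = 0.02530 × 250.0/20.56 = 0.3076 mol/L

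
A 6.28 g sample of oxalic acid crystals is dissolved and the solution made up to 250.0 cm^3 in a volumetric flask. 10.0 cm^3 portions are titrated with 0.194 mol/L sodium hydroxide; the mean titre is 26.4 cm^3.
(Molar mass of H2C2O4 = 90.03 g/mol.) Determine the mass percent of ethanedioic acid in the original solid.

91.8 %

H2C2O4 + 2 NaOH → Na2C2O4 + 2 H2O
n(NaOH) per titration = 0.0264 × 0.194 = 5.12 × 10^-3 mol
From the 1:2 ratio, n(H2C2O4) in each aliquot = 1/2 × 5.12 × 10^-3 = 2.56 × 10^-3 mol
n(H2C2O4) in the whole flask = 2.56 × 10^-3 × 250.0/10.0 = 0.0640 mol
mass of H2C2O4 = 0.0640 × 90.03 = 5.76 g
% H2C2O4 = 5.76 / 6.28 × 100 = 91.8 %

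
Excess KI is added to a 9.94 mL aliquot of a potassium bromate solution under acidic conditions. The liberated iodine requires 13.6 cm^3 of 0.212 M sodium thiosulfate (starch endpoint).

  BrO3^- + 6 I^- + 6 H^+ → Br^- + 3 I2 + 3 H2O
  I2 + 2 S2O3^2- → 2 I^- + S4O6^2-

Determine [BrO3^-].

n(S2O3^2-) = 0.0136 × 0.212 = 2.88 × 10^-3 mol
n(I2) = n(S2O3^2-)/2 = 1.44 × 10^-3 mol
From the 1:3 ratio, n(BrO3^-) in the aliquot = 1/3 × 1.44 × 10^-3 = 4.81 × 10^-4 mol
[BrO3^-] = 4.81 × 10^-4 / 0.00994 = 0.0483 mol/L

0.0483 M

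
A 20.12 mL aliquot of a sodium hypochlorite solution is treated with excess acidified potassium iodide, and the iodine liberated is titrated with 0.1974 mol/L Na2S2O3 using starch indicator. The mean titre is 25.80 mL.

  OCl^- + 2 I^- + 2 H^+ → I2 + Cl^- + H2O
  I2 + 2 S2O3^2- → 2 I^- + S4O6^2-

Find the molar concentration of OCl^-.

n(S2O3^2-) = 0.02580 × 0.1974 = 5.093 × 10^-3 mol
n(I2) = n(S2O3^2-)/2 = 2.546 × 10^-3 mol
n(OCl^-) in the aliquot = 2.546 × 10^-3 mol (1:1 ratio)
[OCl^-] = 2.546 × 10^-3 / 0.02012 = 0.1266 mol/L

0.1266 mol/L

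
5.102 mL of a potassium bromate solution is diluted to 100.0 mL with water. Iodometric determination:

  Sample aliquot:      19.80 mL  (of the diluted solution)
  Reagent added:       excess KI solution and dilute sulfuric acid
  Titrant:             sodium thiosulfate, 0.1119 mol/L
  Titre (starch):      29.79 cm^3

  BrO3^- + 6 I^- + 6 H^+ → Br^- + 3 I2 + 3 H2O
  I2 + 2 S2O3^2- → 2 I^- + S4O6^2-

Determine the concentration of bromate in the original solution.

n(S2O3^2-) = 0.02979 × 0.1119 = 3.334 × 10^-3 mol
n(I2) = n(S2O3^2-)/2 = 1.667 × 10^-3 mol
From the 1:3 ratio, n(BrO3^-) in the aliquot = 1/3 × 1.667 × 10^-3 = 5.556 × 10^-4 mol
[BrO3^-]_dilute = 5.556 × 10^-4 / 0.01980 = 0.02806 mol/L
[BrO3^-]_original = 0.02806 × 100.0/5.102 = 0.5500 mol/L

0.5500 mol/L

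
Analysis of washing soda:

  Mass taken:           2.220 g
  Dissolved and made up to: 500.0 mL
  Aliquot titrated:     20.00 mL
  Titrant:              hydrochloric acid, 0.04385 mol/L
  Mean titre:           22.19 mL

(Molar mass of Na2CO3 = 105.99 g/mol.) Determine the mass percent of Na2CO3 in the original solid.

58.07 %

Na2CO3 + 2 HCl → 2 NaCl + H2O + CO2
n(HCl) per titration = 0.02219 × 0.04385 = 9.730 × 10^-4 mol
From the 1:2 ratio, n(Na2CO3) in each aliquot = 1/2 × 9.730 × 10^-4 = 4.865 × 10^-4 mol
n(Na2CO3) in the whole flask = 4.865 × 10^-4 × 500.0/20.00 = 0.01216 mol
mass of Na2CO3 = 0.01216 × 105.99 = 1.289 g
% Na2CO3 = 1.289 / 2.220 × 100 = 58.07 %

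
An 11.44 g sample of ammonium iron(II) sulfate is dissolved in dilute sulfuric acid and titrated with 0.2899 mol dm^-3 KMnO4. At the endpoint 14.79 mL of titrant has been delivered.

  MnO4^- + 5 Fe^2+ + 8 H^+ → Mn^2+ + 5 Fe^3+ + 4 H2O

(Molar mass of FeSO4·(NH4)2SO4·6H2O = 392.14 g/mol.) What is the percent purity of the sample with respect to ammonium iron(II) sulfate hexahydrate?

n(KMnO4) = 0.01479 L × 0.2899 mol/L = 4.288 × 10^-3 mol
From the 5:1 ratio, n(FeSO4·(NH4)2SO4·6H2O) = 5/1 × 4.288 × 10^-3 = 0.02144 mol
mass of FeSO4·(NH4)2SO4·6H2O = 0.02144 × 392.14 g/mol = 8.407 g
% FeSO4·(NH4)2SO4·6H2O = 8.407 / 11.44 × 100 = 73.49 %

73.49 %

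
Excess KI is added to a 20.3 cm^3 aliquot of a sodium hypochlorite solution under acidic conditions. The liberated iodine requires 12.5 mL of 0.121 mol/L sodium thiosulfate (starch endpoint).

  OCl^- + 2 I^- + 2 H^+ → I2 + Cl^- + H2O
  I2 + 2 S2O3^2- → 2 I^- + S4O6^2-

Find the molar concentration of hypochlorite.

n(S2O3^2-) = 0.0125 × 0.121 = 1.51 × 10^-3 mol
n(I2) = n(S2O3^2-)/2 = 7.56 × 10^-4 mol
n(OCl^-) in the aliquot = 7.56 × 10^-4 mol (1:1 ratio)
[OCl^-] = 7.56 × 10^-4 / 0.0203 = 0.0373 mol/L

0.0373 mol/L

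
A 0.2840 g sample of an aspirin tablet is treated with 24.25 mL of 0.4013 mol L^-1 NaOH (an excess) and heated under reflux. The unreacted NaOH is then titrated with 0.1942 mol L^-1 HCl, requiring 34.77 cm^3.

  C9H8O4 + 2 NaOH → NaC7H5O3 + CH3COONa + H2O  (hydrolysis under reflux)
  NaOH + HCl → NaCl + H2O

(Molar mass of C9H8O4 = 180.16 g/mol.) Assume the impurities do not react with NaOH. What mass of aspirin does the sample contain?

n(NaOH) added = 0.02425 × 0.4013 = 9.732 × 10^-3 mol
n(HCl) used in back-titration = 0.03477 × 0.1942 = 6.752 × 10^-3 mol
n(NaOH) left over = 6.752 × 10^-3 mol (1:1 ratio)
n(NaOH) consumed by analyte = 9.732 × 10^-3 − 6.752 × 10^-3 = 2.979 × 10^-3 mol
From the 1:2 ratio, n(C9H8O4) = 1/2 × 2.979 × 10^-3 = 1.490 × 10^-3 mol
mass of C9H8O4 = 1.490 × 10^-3 × 180.16 = 0.2684 g

0.2684 g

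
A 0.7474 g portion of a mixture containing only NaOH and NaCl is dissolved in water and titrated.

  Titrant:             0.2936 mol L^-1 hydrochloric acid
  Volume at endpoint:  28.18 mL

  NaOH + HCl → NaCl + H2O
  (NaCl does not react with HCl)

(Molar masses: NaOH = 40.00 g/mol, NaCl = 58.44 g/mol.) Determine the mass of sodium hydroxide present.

n(HCl) = 0.02818 × 0.2936 = 8.274 × 10^-3 mol
Let x = n(NaOH), y = n(NaCl).
Titrant: 1x = 8.274 × 10^-3;  mass: 40.00x + 58.44y = 0.7474
Solving, x = 8.274 × 10^-3 mol, y = 7.126 × 10^-3 mol
mass of NaOH = 8.274 × 10^-3 × 40.00 = 0.3309 g

0.3309 g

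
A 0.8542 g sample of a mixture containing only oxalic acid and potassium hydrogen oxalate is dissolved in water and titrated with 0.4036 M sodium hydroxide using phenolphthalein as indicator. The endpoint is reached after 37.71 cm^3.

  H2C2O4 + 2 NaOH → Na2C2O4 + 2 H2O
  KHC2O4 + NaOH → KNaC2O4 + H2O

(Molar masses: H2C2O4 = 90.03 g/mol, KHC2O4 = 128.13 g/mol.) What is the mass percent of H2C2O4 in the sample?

n(NaOH) = 0.03771 × 0.4036 = 0.01522 mol
Let x = n(H2C2O4), y = n(KHC2O4).
Titrant: 2x + 1y = 0.01522;  mass: 90.03x + 128.13y = 0.8542
Solving, x = 6.593 × 10^-3 mol, y = 2.034 × 10^-3 mol
mass of H2C2O4 = 6.593 × 10^-3 × 90.03 = 0.5935 g
% H2C2O4 = 0.5935 / 0.8542 × 100 = 69.49 %

69.49 %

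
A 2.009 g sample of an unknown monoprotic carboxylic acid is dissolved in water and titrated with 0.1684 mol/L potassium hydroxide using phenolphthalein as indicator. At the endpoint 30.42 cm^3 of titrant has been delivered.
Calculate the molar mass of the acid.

392.2 g/mol

n(KOH) = 0.03042 L × 0.1684 mol/L = 5.123 × 10^-3 mol
n(HA) = 5.123 × 10^-3 mol (1:1 ratio)
M = m / n = 2.009 g / 5.123 × 10^-3 mol = 392.2 g/mol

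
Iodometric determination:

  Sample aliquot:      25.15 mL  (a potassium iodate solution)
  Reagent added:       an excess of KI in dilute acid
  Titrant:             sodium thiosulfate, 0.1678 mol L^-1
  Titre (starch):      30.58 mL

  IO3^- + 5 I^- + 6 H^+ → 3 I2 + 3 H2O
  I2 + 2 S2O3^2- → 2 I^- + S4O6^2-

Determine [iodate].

n(S2O3^2-) = 0.03058 × 0.1678 = 5.131 × 10^-3 mol
n(I2) = n(S2O3^2-)/2 = 2.566 × 10^-3 mol
From the 1:3 ratio, n(IO3^-) in the aliquot = 1/3 × 2.566 × 10^-3 = 8.552 × 10^-4 mol
[IO3^-] = 8.552 × 10^-4 / 0.02515 = 0.03400 mol/L

0.03400 mol/L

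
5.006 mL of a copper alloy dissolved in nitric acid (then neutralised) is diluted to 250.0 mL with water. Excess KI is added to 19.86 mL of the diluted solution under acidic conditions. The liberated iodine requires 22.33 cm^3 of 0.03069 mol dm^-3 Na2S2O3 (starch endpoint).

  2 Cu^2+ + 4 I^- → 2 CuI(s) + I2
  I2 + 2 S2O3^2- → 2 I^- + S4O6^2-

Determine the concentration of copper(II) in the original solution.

1.723 mol/L

n(S2O3^2-) = 0.02233 × 0.03069 = 6.853 × 10^-4 mol
n(I2) = n(S2O3^2-)/2 = 3.427 × 10^-4 mol
From the 2:1 ratio, n(Cu2+) in the aliquot = 2/1 × 3.427 × 10^-4 = 6.853 × 10^-4 mol
[Cu2+]_dilute = 6.853 × 10^-4 / 0.01986 = 0.03451 mol/L
[Cu2+]_original = 0.03451 × 250.0/5.006 = 1.723 mol/L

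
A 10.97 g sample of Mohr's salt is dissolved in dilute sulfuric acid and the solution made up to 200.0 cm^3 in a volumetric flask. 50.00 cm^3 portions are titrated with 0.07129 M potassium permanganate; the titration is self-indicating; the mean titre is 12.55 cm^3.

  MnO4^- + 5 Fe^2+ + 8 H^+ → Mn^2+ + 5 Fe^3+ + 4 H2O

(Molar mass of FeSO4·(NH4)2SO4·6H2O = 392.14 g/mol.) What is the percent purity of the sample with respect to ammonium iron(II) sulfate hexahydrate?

63.96 %

n(KMnO4) per titration = 0.01255 × 0.07129 = 8.947 × 10^-4 mol
From the 5:1 ratio, n(FeSO4·(NH4)2SO4·6H2O) in each aliquot = 5/1 × 8.947 × 10^-4 = 4.473 × 10^-3 mol
n(FeSO4·(NH4)2SO4·6H2O) in the whole flask = 4.473 × 10^-3 × 200.0/50.00 = 0.01789 mol
mass of FeSO4·(NH4)2SO4·6H2O = 0.01789 × 392.14 = 7.017 g
% FeSO4·(NH4)2SO4·6H2O = 7.017 / 10.97 × 100 = 63.96 %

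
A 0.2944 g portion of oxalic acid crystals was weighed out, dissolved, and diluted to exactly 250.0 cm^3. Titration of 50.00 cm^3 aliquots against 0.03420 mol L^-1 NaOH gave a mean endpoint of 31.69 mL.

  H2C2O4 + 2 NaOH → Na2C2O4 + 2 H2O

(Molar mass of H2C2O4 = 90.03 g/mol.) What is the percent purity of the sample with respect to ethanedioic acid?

82.86 %

n(NaOH) per titration = 0.03169 × 0.03420 = 1.084 × 10^-3 mol
From the 1:2 ratio, n(H2C2O4) in each aliquot = 1/2 × 1.084 × 10^-3 = 5.419 × 10^-4 mol
n(H2C2O4) in the whole flask = 5.419 × 10^-4 × 250.0/50.00 = 2.709 × 10^-3 mol
mass of H2C2O4 = 2.709 × 10^-3 × 90.03 = 0.2439 g
% H2C2O4 = 0.2439 / 0.2944 × 100 = 82.86 %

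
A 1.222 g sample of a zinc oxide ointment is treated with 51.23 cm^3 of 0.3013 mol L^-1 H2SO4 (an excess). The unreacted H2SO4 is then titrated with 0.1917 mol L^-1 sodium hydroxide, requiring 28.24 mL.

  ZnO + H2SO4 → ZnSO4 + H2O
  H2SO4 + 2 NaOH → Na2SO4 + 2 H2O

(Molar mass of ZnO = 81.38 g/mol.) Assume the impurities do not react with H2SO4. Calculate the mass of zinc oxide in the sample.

n(H2SO4) added = 0.05123 × 0.3013 = 0.01544 mol
n(NaOH) used in back-titration = 0.02824 × 0.1917 = 5.414 × 10^-3 mol
From the 1:2 ratio, n(H2SO4) left over = 1/2 × 5.414 × 10^-3 = 2.707 × 10^-3 mol
n(H2SO4) consumed by analyte = 0.01544 − 2.707 × 10^-3 = 0.01273 mol
n(ZnO) = 0.01273 mol (1:1 ratio)
mass of ZnO = 0.01273 × 81.38 = 1.036 g

1.036 g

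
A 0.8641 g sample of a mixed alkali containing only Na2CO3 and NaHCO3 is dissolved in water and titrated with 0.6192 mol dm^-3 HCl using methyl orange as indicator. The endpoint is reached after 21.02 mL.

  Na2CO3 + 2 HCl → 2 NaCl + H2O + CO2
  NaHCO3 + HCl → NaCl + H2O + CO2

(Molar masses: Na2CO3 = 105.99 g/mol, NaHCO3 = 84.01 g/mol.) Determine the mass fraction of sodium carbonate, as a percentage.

n(HCl) = 0.02102 × 0.6192 = 0.01302 mol
Let x = n(Na2CO3), y = n(NaHCO3).
Titrant: 2x + 1y = 0.01302;  mass: 105.99x + 84.01y = 0.8641
Solving, x = 3.697 × 10^-3 mol, y = 5.621 × 10^-3 mol
mass of Na2CO3 = 3.697 × 10^-3 × 105.99 = 0.3919 g
% Na2CO3 = 0.3919 / 0.8641 × 100 = 45.35 %

45.35 %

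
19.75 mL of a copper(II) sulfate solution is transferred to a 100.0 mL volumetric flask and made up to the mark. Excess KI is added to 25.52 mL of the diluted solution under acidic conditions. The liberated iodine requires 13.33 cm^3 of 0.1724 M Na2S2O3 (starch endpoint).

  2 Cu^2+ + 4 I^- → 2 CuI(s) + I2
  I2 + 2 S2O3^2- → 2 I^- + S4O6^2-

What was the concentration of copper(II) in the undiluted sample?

n(S2O3^2-) = 0.01333 × 0.1724 = 2.298 × 10^-3 mol
n(I2) = n(S2O3^2-)/2 = 1.149 × 10^-3 mol
From the 2:1 ratio, n(Cu2+) in the aliquot = 2/1 × 1.149 × 10^-3 = 2.298 × 10^-3 mol
[Cu2+]_dilute = 2.298 × 10^-3 / 0.02552 = 0.09005 mol/L
[Cu2+]_original = 0.09005 × 100.0/19.75 = 0.4560 mol/L

0.4560 M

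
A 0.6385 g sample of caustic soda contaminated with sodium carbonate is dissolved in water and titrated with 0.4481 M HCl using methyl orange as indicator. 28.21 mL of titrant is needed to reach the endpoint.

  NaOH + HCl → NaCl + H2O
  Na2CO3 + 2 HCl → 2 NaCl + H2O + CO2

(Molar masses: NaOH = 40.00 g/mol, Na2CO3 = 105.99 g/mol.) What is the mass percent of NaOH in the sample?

15.14 %

n(HCl) = 0.02821 × 0.4481 = 0.01264 mol
Let x = n(NaOH), y = n(Na2CO3).
Titrant: 1x + 2y = 0.01264;  mass: 40.00x + 105.99y = 0.6385
Solving, x = 2.417 × 10^-3 mol, y = 5.112 × 10^-3 mol
mass of NaOH = 2.417 × 10^-3 × 40.00 = 0.09667 g
% NaOH = 0.09667 / 0.6385 × 100 = 15.14 %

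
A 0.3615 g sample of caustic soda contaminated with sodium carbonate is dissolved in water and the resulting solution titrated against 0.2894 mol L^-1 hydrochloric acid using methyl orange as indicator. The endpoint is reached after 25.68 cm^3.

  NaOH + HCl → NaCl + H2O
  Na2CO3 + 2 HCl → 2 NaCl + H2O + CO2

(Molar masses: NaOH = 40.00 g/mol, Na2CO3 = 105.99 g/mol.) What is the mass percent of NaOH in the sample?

n(HCl) = 0.02568 × 0.2894 = 7.432 × 10^-3 mol
Let x = n(NaOH), y = n(Na2CO3).
Titrant: 1x + 2y = 7.432 × 10^-3;  mass: 40.00x + 105.99y = 0.3615
Solving, x = 2.489 × 10^-3 mol, y = 2.471 × 10^-3 mol
mass of NaOH = 2.489 × 10^-3 × 40.00 = 0.09957 g
% NaOH = 0.09957 / 0.3615 × 100 = 27.54 %

27.54 %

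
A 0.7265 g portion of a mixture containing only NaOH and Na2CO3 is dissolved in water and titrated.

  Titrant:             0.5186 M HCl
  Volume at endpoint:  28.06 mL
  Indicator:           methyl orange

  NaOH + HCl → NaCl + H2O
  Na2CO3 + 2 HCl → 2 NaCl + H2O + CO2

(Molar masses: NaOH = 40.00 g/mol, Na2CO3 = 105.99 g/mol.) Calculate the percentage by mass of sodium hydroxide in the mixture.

18.93 %

n(HCl) = 0.02806 × 0.5186 = 0.01455 mol
Let x = n(NaOH), y = n(Na2CO3).
Titrant: 1x + 2y = 0.01455;  mass: 40.00x + 105.99y = 0.7265
Solving, x = 3.438 × 10^-3 mol, y = 5.557 × 10^-3 mol
mass of NaOH = 3.438 × 10^-3 × 40.00 = 0.1375 g
% NaOH = 0.1375 / 0.7265 × 100 = 18.93 %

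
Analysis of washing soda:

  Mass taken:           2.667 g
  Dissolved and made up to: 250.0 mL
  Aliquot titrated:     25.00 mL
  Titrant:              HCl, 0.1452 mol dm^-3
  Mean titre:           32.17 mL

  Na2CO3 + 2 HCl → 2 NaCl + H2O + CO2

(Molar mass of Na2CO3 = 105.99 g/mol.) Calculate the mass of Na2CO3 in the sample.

2.475 g

n(HCl) per titration = 0.03217 × 0.1452 = 4.671 × 10^-3 mol
From the 1:2 ratio, n(Na2CO3) in each aliquot = 1/2 × 4.671 × 10^-3 = 2.336 × 10^-3 mol
n(Na2CO3) in the whole flask = 2.336 × 10^-3 × 250.0/25.00 = 0.02336 mol
mass of Na2CO3 = 0.02336 × 105.99 = 2.475 g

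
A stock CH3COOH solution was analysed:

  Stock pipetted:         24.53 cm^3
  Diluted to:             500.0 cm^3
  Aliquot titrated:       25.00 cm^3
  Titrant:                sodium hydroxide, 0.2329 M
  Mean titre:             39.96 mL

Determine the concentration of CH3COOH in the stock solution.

CH3COOH + NaOH → CH3COONa + H2O
n(NaOH) = 0.03996 × 0.2329 = 9.307 × 10^-3 mol
n(CH3COOH) in the aliquot = 9.307 × 10^-3 mol (1:1 ratio)
[CH3COOH]_dilute = 9.307 × 10^-3 / 0.02500 = 0.3723 mol/L
Dilution factor = 500.0 / 24.53 = 20.38
[CH3COOH]_stock = 0.3723 × 20.38 = 7.588 mol/L

7.588 M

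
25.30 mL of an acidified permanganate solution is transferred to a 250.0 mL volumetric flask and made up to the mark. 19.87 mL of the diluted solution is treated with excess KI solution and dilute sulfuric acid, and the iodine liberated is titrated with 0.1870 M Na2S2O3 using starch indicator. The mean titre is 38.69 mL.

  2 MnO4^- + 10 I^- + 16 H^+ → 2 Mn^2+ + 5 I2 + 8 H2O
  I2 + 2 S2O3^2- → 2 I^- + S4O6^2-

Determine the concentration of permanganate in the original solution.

0.7196 M

n(S2O3^2-) = 0.03869 × 0.1870 = 7.235 × 10^-3 mol
n(I2) = n(S2O3^2-)/2 = 3.618 × 10^-3 mol
From the 2:5 ratio, n(MnO4^-) in the aliquot = 2/5 × 3.618 × 10^-3 = 1.447 × 10^-3 mol
[MnO4^-]_dilute = 1.447 × 10^-3 / 0.01987 = 0.07282 mol/L
[MnO4^-]_original = 0.07282 × 250.0/25.30 = 0.7196 mol/L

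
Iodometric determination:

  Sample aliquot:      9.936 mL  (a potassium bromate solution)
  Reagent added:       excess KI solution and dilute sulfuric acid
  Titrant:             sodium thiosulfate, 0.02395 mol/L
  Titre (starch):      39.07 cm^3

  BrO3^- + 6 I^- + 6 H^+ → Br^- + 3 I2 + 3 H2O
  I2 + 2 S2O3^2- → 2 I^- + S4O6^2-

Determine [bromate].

n(S2O3^2-) = 0.03907 × 0.02395 = 9.357 × 10^-4 mol
n(I2) = n(S2O3^2-)/2 = 4.679 × 10^-4 mol
From the 1:3 ratio, n(BrO3^-) in the aliquot = 1/3 × 4.679 × 10^-4 = 1.560 × 10^-4 mol
[BrO3^-] = 1.560 × 10^-4 / 0.009936 = 0.01570 mol/L

0.01570 mol/L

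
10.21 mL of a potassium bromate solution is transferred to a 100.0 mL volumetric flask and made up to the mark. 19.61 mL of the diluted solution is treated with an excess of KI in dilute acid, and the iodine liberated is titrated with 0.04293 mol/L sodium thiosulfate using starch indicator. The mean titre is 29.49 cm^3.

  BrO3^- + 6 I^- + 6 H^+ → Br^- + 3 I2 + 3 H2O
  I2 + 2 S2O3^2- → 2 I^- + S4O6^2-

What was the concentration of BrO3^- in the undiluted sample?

0.1054 mol/L

n(S2O3^2-) = 0.02949 × 0.04293 = 1.266 × 10^-3 mol
n(I2) = n(S2O3^2-)/2 = 6.330 × 10^-4 mol
From the 1:3 ratio, n(BrO3^-) in the aliquot = 1/3 × 6.330 × 10^-4 = 2.110 × 10^-4 mol
[BrO3^-]_dilute = 2.110 × 10^-4 / 0.01961 = 0.01076 mol/L
[BrO3^-]_original = 0.01076 × 100.0/10.21 = 0.1054 mol/L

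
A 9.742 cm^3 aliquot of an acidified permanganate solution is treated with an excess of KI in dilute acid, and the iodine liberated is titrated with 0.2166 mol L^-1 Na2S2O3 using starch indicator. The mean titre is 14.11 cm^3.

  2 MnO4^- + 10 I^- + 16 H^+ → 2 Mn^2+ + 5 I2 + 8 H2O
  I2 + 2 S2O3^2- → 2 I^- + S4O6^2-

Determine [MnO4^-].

0.06274 mol/L

n(S2O3^2-) = 0.01411 × 0.2166 = 3.056 × 10^-3 mol
n(I2) = n(S2O3^2-)/2 = 1.528 × 10^-3 mol
From the 2:5 ratio, n(MnO4^-) in the aliquot = 2/5 × 1.528 × 10^-3 = 6.112 × 10^-4 mol
[MnO4^-] = 6.112 × 10^-4 / 0.009742 = 0.06274 mol/L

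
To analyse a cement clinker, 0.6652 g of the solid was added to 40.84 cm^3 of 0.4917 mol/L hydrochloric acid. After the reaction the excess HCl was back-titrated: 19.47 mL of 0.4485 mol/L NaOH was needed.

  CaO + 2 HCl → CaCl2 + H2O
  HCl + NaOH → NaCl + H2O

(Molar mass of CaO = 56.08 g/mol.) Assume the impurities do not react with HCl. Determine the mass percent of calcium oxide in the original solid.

n(HCl) added = 0.04084 × 0.4917 = 0.02008 mol
n(NaOH) used in back-titration = 0.01947 × 0.4485 = 8.732 × 10^-3 mol
n(HCl) left over = 8.732 × 10^-3 mol (1:1 ratio)
n(HCl) consumed by analyte = 0.02008 − 8.732 × 10^-3 = 0.01135 mol
From the 1:2 ratio, n(CaO) = 1/2 × 0.01135 = 5.674 × 10^-3 mol
mass of CaO = 5.674 × 10^-3 × 56.08 = 0.3182 g
% CaO = 0.3182 / 0.6652 × 100 = 47.84 %

47.84 %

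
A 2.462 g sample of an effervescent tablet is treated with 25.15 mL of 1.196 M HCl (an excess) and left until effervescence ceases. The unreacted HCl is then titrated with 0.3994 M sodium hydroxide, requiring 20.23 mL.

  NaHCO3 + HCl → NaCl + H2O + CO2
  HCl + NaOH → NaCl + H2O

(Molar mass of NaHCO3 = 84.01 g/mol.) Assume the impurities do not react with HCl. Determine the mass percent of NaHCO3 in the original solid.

n(HCl) added = 0.02515 × 1.196 = 0.03008 mol
n(NaOH) used in back-titration = 0.02023 × 0.3994 = 8.080 × 10^-3 mol
n(HCl) left over = 8.080 × 10^-3 mol (1:1 ratio)
n(HCl) consumed by analyte = 0.03008 − 8.080 × 10^-3 = 0.02200 mol
n(NaHCO3) = 0.02200 mol (1:1 ratio)
mass of NaHCO3 = 0.02200 × 84.01 = 1.848 g
% NaHCO3 = 1.848 / 2.462 × 100 = 75.07 %

75.07 %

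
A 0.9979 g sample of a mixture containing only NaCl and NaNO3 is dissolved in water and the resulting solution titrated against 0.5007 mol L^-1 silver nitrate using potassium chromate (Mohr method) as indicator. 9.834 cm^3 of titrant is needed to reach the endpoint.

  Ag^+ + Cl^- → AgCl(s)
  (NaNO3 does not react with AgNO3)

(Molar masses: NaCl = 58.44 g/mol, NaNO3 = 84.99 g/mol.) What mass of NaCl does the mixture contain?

n(AgNO3) = 0.009834 × 0.5007 = 4.924 × 10^-3 mol
Let x = n(NaCl), y = n(NaNO3).
Titrant: 1x = 4.924 × 10^-3;  mass: 58.44x + 84.99y = 0.9979
Solving, x = 4.924 × 10^-3 mol, y = 8.356 × 10^-3 mol
mass of NaCl = 4.924 × 10^-3 × 58.44 = 0.2878 g

0.2878 g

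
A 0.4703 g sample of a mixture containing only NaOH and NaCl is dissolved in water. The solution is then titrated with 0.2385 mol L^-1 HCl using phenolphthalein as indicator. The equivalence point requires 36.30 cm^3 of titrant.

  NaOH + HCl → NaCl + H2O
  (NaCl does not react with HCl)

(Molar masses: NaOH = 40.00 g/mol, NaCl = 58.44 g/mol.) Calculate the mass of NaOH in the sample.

0.3463 g

n(HCl) = 0.03630 × 0.2385 = 8.658 × 10^-3 mol
Let x = n(NaOH), y = n(NaCl).
Titrant: 1x = 8.658 × 10^-3;  mass: 40.00x + 58.44y = 0.4703
Solving, x = 8.658 × 10^-3 mol, y = 2.122 × 10^-3 mol
mass of NaOH = 8.658 × 10^-3 × 40.00 = 0.3463 g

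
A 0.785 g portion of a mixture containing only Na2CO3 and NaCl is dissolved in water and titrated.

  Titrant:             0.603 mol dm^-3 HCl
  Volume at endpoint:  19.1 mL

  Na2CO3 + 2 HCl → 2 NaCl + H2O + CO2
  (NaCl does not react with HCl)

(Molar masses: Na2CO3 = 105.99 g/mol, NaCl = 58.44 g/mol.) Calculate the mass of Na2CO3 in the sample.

0.610 g

n(HCl) = 0.0191 × 0.603 = 0.0115 mol
Let x = n(Na2CO3), y = n(NaCl).
Titrant: 2x = 0.0115;  mass: 105.99x + 58.44y = 0.785
Solving, x = 5.76 × 10^-3 mol, y = 2.99 × 10^-3 mol
mass of Na2CO3 = 5.76 × 10^-3 × 105.99 = 0.610 g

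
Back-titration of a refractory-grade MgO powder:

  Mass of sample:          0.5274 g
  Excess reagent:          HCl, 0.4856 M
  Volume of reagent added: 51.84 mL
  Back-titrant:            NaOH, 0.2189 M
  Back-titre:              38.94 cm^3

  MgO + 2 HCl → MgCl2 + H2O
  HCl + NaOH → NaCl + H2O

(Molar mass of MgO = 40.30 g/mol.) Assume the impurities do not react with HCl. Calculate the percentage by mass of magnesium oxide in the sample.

63.61 %

n(HCl) added = 0.05184 × 0.4856 = 0.02517 mol
n(NaOH) used in back-titration = 0.03894 × 0.2189 = 8.524 × 10^-3 mol
n(HCl) left over = 8.524 × 10^-3 mol (1:1 ratio)
n(HCl) consumed by analyte = 0.02517 − 8.524 × 10^-3 = 0.01665 mol
From the 1:2 ratio, n(MgO) = 1/2 × 0.01665 = 8.325 × 10^-3 mol
mass of MgO = 8.325 × 10^-3 × 40.30 = 0.3355 g
% MgO = 0.3355 / 0.5274 × 100 = 63.61 %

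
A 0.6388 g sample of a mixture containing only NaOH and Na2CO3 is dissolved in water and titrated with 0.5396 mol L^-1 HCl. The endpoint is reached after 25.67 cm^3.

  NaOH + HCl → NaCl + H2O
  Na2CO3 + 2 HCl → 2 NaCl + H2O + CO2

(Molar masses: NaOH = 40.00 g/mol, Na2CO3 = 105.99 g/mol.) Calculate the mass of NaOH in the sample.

n(HCl) = 0.02567 × 0.5396 = 0.01385 mol
Let x = n(NaOH), y = n(Na2CO3).
Titrant: 1x + 2y = 0.01385;  mass: 40.00x + 105.99y = 0.6388
Solving, x = 7.331 × 10^-3 mol, y = 3.260 × 10^-3 mol
mass of NaOH = 7.331 × 10^-3 × 40.00 = 0.2932 g

0.2932 g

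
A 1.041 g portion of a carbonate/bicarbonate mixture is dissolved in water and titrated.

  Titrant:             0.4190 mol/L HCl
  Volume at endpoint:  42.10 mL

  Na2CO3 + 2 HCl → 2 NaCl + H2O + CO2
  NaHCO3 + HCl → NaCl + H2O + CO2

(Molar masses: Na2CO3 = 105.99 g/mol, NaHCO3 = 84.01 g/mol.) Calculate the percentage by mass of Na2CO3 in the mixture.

72.37 %

n(HCl) = 0.04210 × 0.4190 = 0.01764 mol
Let x = n(Na2CO3), y = n(NaHCO3).
Titrant: 2x + 1y = 0.01764;  mass: 105.99x + 84.01y = 1.041
Solving, x = 7.108 × 10^-3 mol, y = 3.423 × 10^-3 mol
mass of Na2CO3 = 7.108 × 10^-3 × 105.99 = 0.7534 g
% Na2CO3 = 0.7534 / 1.041 × 100 = 72.37 %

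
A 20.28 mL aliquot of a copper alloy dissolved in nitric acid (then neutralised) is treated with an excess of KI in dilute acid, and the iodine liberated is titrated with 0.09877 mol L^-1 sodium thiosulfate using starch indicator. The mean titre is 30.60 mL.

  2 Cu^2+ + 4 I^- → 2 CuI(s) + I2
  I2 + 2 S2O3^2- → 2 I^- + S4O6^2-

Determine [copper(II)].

n(S2O3^2-) = 0.03060 × 0.09877 = 3.022 × 10^-3 mol
n(I2) = n(S2O3^2-)/2 = 1.511 × 10^-3 mol
From the 2:1 ratio, n(Cu2+) in the aliquot = 2/1 × 1.511 × 10^-3 = 3.022 × 10^-3 mol
[Cu2+] = 3.022 × 10^-3 / 0.02028 = 0.1490 mol/L

0.1490 mol/L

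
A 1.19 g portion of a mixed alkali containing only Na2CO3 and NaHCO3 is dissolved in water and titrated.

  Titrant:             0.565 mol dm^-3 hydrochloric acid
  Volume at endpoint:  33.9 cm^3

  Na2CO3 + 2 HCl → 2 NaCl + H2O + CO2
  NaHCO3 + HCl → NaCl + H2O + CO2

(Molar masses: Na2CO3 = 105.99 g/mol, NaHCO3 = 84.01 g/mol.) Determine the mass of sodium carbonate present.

0.716 g

n(HCl) = 0.0339 × 0.565 = 0.0192 mol
Let x = n(Na2CO3), y = n(NaHCO3).
Titrant: 2x + 1y = 0.0192;  mass: 105.99x + 84.01y = 1.19
Solving, x = 6.76 × 10^-3 mol, y = 5.64 × 10^-3 mol
mass of Na2CO3 = 6.76 × 10^-3 × 105.99 = 0.716 g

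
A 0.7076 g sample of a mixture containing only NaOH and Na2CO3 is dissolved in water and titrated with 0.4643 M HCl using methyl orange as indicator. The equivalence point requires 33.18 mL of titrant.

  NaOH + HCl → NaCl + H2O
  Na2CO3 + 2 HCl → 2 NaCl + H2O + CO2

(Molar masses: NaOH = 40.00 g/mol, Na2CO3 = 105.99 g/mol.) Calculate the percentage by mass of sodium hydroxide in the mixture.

n(HCl) = 0.03318 × 0.4643 = 0.01541 mol
Let x = n(NaOH), y = n(Na2CO3).
Titrant: 1x + 2y = 0.01541;  mass: 40.00x + 105.99y = 0.7076
Solving, x = 8.373 × 10^-3 mol, y = 3.516 × 10^-3 mol
mass of NaOH = 8.373 × 10^-3 × 40.00 = 0.3349 g
% NaOH = 0.3349 / 0.7076 × 100 = 47.33 %

47.33 %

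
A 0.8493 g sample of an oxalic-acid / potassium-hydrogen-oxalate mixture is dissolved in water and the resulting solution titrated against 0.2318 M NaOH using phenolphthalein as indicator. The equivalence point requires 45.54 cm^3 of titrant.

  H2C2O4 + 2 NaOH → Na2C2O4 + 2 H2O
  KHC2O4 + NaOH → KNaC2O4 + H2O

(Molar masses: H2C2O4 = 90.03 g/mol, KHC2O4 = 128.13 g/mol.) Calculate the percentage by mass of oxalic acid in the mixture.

32.09 %

n(NaOH) = 0.04554 × 0.2318 = 0.01056 mol
Let x = n(H2C2O4), y = n(KHC2O4).
Titrant: 2x + 1y = 0.01056;  mass: 90.03x + 128.13y = 0.8493
Solving, x = 3.028 × 10^-3 mol, y = 4.501 × 10^-3 mol
mass of H2C2O4 = 3.028 × 10^-3 × 90.03 = 0.2726 g
% H2C2O4 = 0.2726 / 0.8493 × 100 = 32.09 %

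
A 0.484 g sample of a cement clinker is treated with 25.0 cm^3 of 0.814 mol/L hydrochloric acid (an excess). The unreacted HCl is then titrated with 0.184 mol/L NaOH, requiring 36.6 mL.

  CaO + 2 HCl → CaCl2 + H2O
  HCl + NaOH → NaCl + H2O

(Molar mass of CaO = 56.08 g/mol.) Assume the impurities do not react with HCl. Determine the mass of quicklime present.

n(HCl) added = 0.0250 × 0.814 = 0.0203 mol
n(NaOH) used in back-titration = 0.0366 × 0.184 = 6.73 × 10^-3 mol
n(HCl) left over = 6.73 × 10^-3 mol (1:1 ratio)
n(HCl) consumed by analyte = 0.0203 − 6.73 × 10^-3 = 0.0136 mol
From the 1:2 ratio, n(CaO) = 1/2 × 0.0136 = 6.81 × 10^-3 mol
mass of CaO = 6.81 × 10^-3 × 56.08 = 0.382 g

0.382 g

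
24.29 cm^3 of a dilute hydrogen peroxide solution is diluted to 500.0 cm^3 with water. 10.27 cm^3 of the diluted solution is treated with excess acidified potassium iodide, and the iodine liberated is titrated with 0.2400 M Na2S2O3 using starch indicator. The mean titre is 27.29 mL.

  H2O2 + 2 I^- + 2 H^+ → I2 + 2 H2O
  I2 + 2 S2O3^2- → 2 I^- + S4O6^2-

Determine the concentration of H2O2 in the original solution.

n(S2O3^2-) = 0.02729 × 0.2400 = 6.550 × 10^-3 mol
n(I2) = n(S2O3^2-)/2 = 3.275 × 10^-3 mol
n(H2O2) in the aliquot = 3.275 × 10^-3 mol (1:1 ratio)
[H2O2]_dilute = 3.275 × 10^-3 / 0.01027 = 0.3189 mol/L
[H2O2]_original = 0.3189 × 500.0/24.29 = 6.564 mol/L

6.564 M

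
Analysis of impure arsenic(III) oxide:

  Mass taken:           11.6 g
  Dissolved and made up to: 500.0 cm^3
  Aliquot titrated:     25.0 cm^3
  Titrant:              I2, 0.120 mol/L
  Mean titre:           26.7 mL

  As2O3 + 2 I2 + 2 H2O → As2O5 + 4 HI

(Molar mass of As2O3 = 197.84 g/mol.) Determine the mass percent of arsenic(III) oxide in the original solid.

n(I2) per titration = 0.0267 × 0.120 = 3.20 × 10^-3 mol
From the 1:2 ratio, n(As2O3) in each aliquot = 1/2 × 3.20 × 10^-3 = 1.60 × 10^-3 mol
n(As2O3) in the whole flask = 1.60 × 10^-3 × 500.0/25.0 = 0.0320 mol
mass of As2O3 = 0.0320 × 197.84 = 6.34 g
% As2O3 = 6.34 / 11.6 × 100 = 54.6 %

54.6 %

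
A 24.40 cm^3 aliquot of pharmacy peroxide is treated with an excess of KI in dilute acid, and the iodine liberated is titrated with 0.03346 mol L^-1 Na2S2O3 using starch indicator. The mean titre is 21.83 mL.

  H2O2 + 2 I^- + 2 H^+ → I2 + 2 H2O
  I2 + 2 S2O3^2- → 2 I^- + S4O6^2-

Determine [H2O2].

0.01497 mol/L

n(S2O3^2-) = 0.02183 × 0.03346 = 7.304 × 10^-4 mol
n(I2) = n(S2O3^2-)/2 = 3.652 × 10^-4 mol
n(H2O2) in the aliquot = 3.652 × 10^-4 mol (1:1 ratio)
[H2O2] = 3.652 × 10^-4 / 0.02440 = 0.01497 mol/L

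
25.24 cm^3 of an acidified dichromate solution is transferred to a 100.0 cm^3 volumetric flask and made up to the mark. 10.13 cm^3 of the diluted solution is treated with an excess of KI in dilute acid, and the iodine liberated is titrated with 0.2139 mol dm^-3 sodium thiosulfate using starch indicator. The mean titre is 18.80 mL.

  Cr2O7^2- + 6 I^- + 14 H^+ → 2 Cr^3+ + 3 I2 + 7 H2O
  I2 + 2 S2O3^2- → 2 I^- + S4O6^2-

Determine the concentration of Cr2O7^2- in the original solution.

0.2621 mol/L

n(S2O3^2-) = 0.01880 × 0.2139 = 4.021 × 10^-3 mol
n(I2) = n(S2O3^2-)/2 = 2.011 × 10^-3 mol
From the 1:3 ratio, n(Cr2O7^2-) in the aliquot = 1/3 × 2.011 × 10^-3 = 6.702 × 10^-4 mol
[Cr2O7^2-]_dilute = 6.702 × 10^-4 / 0.01013 = 0.06616 mol/L
[Cr2O7^2-]_original = 0.06616 × 100.0/25.24 = 0.2621 mol/L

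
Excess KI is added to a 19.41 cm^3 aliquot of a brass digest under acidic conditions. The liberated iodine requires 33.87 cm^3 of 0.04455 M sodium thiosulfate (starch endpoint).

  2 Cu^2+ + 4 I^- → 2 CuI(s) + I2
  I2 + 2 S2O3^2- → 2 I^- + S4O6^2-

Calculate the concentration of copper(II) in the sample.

0.07774 M

n(S2O3^2-) = 0.03387 × 0.04455 = 1.509 × 10^-3 mol
n(I2) = n(S2O3^2-)/2 = 7.545 × 10^-4 mol
From the 2:1 ratio, n(Cu2+) in the aliquot = 2/1 × 7.545 × 10^-4 = 1.509 × 10^-3 mol
[Cu2+] = 1.509 × 10^-3 / 0.01941 = 0.07774 mol/L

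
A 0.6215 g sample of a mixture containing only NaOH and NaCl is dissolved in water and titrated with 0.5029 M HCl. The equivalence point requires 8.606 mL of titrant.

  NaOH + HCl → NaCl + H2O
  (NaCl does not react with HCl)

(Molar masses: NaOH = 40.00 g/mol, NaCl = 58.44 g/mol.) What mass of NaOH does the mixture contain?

0.1731 g

n(HCl) = 0.008606 × 0.5029 = 4.328 × 10^-3 mol
Let x = n(NaOH), y = n(NaCl).
Titrant: 1x = 4.328 × 10^-3;  mass: 40.00x + 58.44y = 0.6215
Solving, x = 4.328 × 10^-3 mol, y = 7.673 × 10^-3 mol
mass of NaOH = 4.328 × 10^-3 × 40.00 = 0.1731 g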